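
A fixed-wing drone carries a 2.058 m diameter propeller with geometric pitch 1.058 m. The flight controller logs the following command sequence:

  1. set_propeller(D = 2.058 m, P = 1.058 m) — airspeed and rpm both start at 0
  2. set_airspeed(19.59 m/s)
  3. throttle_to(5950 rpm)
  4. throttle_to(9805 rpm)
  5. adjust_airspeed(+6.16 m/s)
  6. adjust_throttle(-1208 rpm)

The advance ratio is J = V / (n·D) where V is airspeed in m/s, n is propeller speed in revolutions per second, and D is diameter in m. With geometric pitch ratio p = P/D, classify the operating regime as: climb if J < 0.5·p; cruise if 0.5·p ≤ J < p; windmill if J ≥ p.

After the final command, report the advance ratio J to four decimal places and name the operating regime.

J = 0.0873, regime = climb

set_propeller: D = 2.058 m, P = 1.058 m (p = P/D = 0.514091); state ← (V=0, rpm=0)
set_airspeed(19.59): V ← 19.59 m/s
throttle_to(5950): rpm ← 5950
throttle_to(9805): rpm ← 9805
adjust_airspeed(+6.16): V ← 19.59 +6.16 = 25.75 m/s
adjust_throttle(-1208): rpm ← 9805 -1208 = 8597
final state: V = 25.75 m/s, rpm = 8597 → n = rpm/60 = 143.283333 rev/s
J = V / (n·D) = 25.75 / (143.283333 × 2.058) = 0.087325
regime bands: climb J<0.2570 | cruise [0.2570, 0.5141) | windmill J≥0.5141
J = 0.0873 → climb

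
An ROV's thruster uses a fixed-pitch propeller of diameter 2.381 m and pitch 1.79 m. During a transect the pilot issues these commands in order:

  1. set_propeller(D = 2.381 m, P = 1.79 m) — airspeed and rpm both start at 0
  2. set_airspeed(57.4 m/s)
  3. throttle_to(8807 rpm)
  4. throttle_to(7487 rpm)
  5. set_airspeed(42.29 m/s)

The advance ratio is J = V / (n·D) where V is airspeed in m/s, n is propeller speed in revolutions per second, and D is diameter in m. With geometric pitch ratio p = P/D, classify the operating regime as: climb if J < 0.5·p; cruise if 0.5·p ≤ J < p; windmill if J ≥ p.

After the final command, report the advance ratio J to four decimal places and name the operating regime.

J = 0.1423, regime = climb

set_propeller: D = 2.381 m, P = 1.79 m (p = P/D = 0.751785); state ← (V=0, rpm=0)
set_airspeed(57.4): V ← 57.4 m/s
throttle_to(8807): rpm ← 8807
throttle_to(7487): rpm ← 7487
set_airspeed(42.29): V ← 42.29 m/s
final state: V = 42.29 m/s, rpm = 7487 → n = rpm/60 = 124.783333 rev/s
J = V / (n·D) = 42.29 / (124.783333 × 2.381) = 0.142338
regime bands: climb J<0.3759 | cruise [0.3759, 0.7518) | windmill J≥0.7518
J = 0.1423 → climb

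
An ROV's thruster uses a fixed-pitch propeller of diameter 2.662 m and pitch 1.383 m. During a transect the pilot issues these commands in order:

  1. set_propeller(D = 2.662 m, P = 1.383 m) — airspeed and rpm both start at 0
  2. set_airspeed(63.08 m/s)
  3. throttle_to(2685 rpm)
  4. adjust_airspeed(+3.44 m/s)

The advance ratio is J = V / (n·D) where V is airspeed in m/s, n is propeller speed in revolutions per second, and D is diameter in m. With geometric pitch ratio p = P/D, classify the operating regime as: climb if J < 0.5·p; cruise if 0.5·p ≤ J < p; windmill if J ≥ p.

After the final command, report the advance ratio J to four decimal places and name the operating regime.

J = 0.5584, regime = windmill

set_propeller: D = 2.662 m, P = 1.383 m (p = P/D = 0.519534); state ← (V=0, rpm=0)
set_airspeed(63.08): V ← 63.08 m/s
throttle_to(2685): rpm ← 2685
adjust_airspeed(+3.44): V ← 63.08 +3.44 = 66.52 m/s
final state: V = 66.52 m/s, rpm = 2685 → n = rpm/60 = 44.750000 rev/s
J = V / (n·D) = 66.52 / (44.750000 × 2.662) = 0.558407
regime bands: climb J<0.2598 | cruise [0.2598, 0.5195) | windmill J≥0.5195
J = 0.5584 → windmill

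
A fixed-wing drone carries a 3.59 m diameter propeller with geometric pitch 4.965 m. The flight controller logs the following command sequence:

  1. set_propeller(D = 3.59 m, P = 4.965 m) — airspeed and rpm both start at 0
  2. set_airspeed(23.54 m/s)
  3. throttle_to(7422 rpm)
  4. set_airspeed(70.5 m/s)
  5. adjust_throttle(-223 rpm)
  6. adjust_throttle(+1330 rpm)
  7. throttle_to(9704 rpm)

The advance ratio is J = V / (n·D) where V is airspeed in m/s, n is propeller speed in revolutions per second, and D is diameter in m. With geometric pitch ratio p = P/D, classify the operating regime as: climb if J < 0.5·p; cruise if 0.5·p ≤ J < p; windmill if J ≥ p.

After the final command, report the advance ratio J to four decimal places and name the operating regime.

set_propeller: D = 3.59 m, P = 4.965 m (p = P/D = 1.383008); state ← (V=0, rpm=0)
set_airspeed(23.54): V ← 23.54 m/s
throttle_to(7422): rpm ← 7422
set_airspeed(70.5): V ← 70.5 m/s
adjust_throttle(-223): rpm ← 7422 -223 = 7199
adjust_throttle(+1330): rpm ← 7199 +1330 = 8529
throttle_to(9704): rpm ← 9704
final state: V = 70.5 m/s, rpm = 9704 → n = rpm/60 = 161.733333 rev/s
J = V / (n·D) = 70.5 / (161.733333 × 3.59) = 0.121421
regime bands: climb J<0.6915 | cruise [0.6915, 1.3830) | windmill J≥1.3830
J = 0.1214 → climb

J = 0.1214, regime = climb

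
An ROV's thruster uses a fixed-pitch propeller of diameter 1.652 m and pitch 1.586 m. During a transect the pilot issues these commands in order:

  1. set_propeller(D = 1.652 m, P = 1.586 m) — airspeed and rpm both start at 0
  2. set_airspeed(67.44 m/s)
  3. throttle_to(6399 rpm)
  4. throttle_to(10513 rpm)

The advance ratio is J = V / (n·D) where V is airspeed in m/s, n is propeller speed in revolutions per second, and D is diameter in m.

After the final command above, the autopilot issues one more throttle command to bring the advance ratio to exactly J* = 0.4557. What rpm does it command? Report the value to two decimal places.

rpm = 5375.02

set_propeller: D = 1.652 m, P = 1.586 m (p = P/D = 0.960048); state ← (V=0, rpm=0)
set_airspeed(67.44): V ← 67.44 m/s
throttle_to(6399): rpm ← 6399
throttle_to(10513): rpm ← 10513
final state: V = 67.44 m/s, rpm = 10513 → n = rpm/60 = 175.216667 rev/s
target J* = 0.4557; solve J* = V/(n·D) for n: n = V/(J*·D) = 67.44/(0.4557 × 1.652) = 89.583596 rev/s
rpm = 60·n = 5375.015741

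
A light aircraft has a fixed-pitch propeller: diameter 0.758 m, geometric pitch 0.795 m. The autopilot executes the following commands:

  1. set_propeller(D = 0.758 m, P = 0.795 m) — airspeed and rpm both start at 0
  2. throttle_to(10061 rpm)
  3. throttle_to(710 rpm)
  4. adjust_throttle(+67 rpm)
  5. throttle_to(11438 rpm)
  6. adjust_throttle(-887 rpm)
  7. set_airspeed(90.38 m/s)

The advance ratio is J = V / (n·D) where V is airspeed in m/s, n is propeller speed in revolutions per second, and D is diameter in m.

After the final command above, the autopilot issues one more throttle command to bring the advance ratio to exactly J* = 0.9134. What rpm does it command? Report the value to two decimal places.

set_propeller: D = 0.758 m, P = 0.795 m (p = P/D = 1.048813); state ← (V=0, rpm=0)
throttle_to(10061): rpm ← 10061
throttle_to(710): rpm ← 710
adjust_throttle(+67): rpm ← 710 +67 = 777
throttle_to(11438): rpm ← 11438
adjust_throttle(-887): rpm ← 11438 -887 = 10551
set_airspeed(90.38): V ← 90.38 m/s
final state: V = 90.38 m/s, rpm = 10551 → n = rpm/60 = 175.850000 rev/s
target J* = 0.9134; solve J* = V/(n·D) for n: n = V/(J*·D) = 90.38/(0.9134 × 0.758) = 130.539554 rev/s
rpm = 60·n = 7832.373232

rpm = 7832.37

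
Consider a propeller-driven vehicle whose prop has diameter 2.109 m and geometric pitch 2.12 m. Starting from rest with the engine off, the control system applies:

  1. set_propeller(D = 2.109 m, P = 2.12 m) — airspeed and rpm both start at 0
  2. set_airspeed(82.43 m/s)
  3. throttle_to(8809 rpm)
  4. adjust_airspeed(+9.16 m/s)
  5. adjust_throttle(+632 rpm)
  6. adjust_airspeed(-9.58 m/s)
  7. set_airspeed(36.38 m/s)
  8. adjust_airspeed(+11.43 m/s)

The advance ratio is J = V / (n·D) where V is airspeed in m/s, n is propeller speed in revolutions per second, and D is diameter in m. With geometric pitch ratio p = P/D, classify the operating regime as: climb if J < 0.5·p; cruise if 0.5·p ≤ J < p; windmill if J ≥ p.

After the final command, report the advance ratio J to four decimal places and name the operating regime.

J = 0.1441, regime = climb

set_propeller: D = 2.109 m, P = 2.12 m (p = P/D = 1.005216); state ← (V=0, rpm=0)
set_airspeed(82.43): V ← 82.43 m/s
throttle_to(8809): rpm ← 8809
adjust_airspeed(+9.16): V ← 82.43 +9.16 = 91.59 m/s
adjust_throttle(+632): rpm ← 8809 +632 = 9441
adjust_airspeed(-9.58): V ← 91.59 -9.58 = 82.01 m/s
set_airspeed(36.38): V ← 36.38 m/s
adjust_airspeed(+11.43): V ← 36.38 +11.43 = 47.81 m/s
final state: V = 47.81 m/s, rpm = 9441 → n = rpm/60 = 157.350000 rev/s
J = V / (n·D) = 47.81 / (157.350000 × 2.109) = 0.144071
regime bands: climb J<0.5026 | cruise [0.5026, 1.0052) | windmill J≥1.0052
J = 0.1441 → climb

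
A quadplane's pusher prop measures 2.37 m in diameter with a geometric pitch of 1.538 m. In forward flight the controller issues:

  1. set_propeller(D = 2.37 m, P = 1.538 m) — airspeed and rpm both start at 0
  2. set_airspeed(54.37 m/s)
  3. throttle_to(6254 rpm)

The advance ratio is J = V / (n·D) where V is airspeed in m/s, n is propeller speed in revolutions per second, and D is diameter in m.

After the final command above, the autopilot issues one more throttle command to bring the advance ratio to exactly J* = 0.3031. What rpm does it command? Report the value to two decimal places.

set_propeller: D = 2.37 m, P = 1.538 m (p = P/D = 0.648945); state ← (V=0, rpm=0)
set_airspeed(54.37): V ← 54.37 m/s
throttle_to(6254): rpm ← 6254
final state: V = 54.37 m/s, rpm = 6254 → n = rpm/60 = 104.233333 rev/s
target J* = 0.3031; solve J* = V/(n·D) for n: n = V/(J*·D) = 54.37/(0.3031 × 2.37) = 75.687655 rev/s
rpm = 60·n = 4541.259308

rpm = 4541.26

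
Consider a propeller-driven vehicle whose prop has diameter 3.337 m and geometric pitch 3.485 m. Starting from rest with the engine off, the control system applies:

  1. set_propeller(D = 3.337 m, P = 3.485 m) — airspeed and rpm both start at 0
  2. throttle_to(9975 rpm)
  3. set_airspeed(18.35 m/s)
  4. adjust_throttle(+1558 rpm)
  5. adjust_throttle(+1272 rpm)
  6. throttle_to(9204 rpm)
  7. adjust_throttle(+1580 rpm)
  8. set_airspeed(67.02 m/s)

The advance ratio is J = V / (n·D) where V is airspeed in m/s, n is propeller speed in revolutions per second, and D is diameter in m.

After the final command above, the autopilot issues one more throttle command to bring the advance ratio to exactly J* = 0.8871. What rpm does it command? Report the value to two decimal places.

set_propeller: D = 3.337 m, P = 3.485 m (p = P/D = 1.044351); state ← (V=0, rpm=0)
throttle_to(9975): rpm ← 9975
set_airspeed(18.35): V ← 18.35 m/s
adjust_throttle(+1558): rpm ← 9975 +1558 = 11533
adjust_throttle(+1272): rpm ← 11533 +1272 = 12805
throttle_to(9204): rpm ← 9204
adjust_throttle(+1580): rpm ← 9204 +1580 = 10784
set_airspeed(67.02): V ← 67.02 m/s
final state: V = 67.02 m/s, rpm = 10784 → n = rpm/60 = 179.733333 rev/s
target J* = 0.8871; solve J* = V/(n·D) for n: n = V/(J*·D) = 67.02/(0.8871 × 3.337) = 22.639959 rev/s
rpm = 60·n = 1358.397545

rpm = 1358.40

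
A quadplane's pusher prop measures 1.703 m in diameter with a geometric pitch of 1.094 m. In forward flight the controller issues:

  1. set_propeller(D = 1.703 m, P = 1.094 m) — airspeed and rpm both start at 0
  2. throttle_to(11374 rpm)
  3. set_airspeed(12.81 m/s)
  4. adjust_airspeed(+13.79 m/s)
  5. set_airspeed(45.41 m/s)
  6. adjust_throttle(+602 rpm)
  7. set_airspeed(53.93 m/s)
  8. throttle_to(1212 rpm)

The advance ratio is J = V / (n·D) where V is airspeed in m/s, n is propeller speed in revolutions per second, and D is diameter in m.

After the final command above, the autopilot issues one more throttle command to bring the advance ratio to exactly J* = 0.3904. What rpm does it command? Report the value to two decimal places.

set_propeller: D = 1.703 m, P = 1.094 m (p = P/D = 0.642396); state ← (V=0, rpm=0)
throttle_to(11374): rpm ← 11374
set_airspeed(12.81): V ← 12.81 m/s
adjust_airspeed(+13.79): V ← 12.81 +13.79 = 26.6 m/s
set_airspeed(45.41): V ← 45.41 m/s
adjust_throttle(+602): rpm ← 11374 +602 = 11976
set_airspeed(53.93): V ← 53.93 m/s
throttle_to(1212): rpm ← 1212
final state: V = 53.93 m/s, rpm = 1212 → n = rpm/60 = 20.200000 rev/s
target J* = 0.3904; solve J* = V/(n·D) for n: n = V/(J*·D) = 53.93/(0.3904 × 1.703) = 81.115895 rev/s
rpm = 60·n = 4866.953688

rpm = 4866.95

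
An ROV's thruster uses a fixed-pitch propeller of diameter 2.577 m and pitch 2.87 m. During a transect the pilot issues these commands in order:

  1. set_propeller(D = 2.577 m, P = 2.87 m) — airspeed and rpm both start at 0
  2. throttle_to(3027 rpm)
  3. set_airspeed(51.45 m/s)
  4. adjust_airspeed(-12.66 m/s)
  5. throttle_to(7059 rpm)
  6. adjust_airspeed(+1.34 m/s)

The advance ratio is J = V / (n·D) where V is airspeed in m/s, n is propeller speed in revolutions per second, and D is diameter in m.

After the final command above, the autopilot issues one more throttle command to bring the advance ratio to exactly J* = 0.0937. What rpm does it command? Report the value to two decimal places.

rpm = 9971.64

set_propeller: D = 2.577 m, P = 2.87 m (p = P/D = 1.113698); state ← (V=0, rpm=0)
throttle_to(3027): rpm ← 3027
set_airspeed(51.45): V ← 51.45 m/s
adjust_airspeed(-12.66): V ← 51.45 -12.66 = 38.79 m/s
throttle_to(7059): rpm ← 7059
adjust_airspeed(+1.34): V ← 38.79 +1.34 = 40.13 m/s
final state: V = 40.13 m/s, rpm = 7059 → n = rpm/60 = 117.650000 rev/s
target J* = 0.0937; solve J* = V/(n·D) for n: n = V/(J*·D) = 40.13/(0.0937 × 2.577) = 166.193927 rev/s
rpm = 60·n = 9971.635629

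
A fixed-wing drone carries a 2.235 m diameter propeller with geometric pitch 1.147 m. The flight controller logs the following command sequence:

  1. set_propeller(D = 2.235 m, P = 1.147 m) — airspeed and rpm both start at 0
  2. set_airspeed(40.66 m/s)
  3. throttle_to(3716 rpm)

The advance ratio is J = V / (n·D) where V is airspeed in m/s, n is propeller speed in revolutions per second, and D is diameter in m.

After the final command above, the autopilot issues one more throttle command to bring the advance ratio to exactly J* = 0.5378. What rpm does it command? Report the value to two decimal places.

set_propeller: D = 2.235 m, P = 1.147 m (p = P/D = 0.513199); state ← (V=0, rpm=0)
set_airspeed(40.66): V ← 40.66 m/s
throttle_to(3716): rpm ← 3716
final state: V = 40.66 m/s, rpm = 3716 → n = rpm/60 = 61.933333 rev/s
target J* = 0.5378; solve J* = V/(n·D) for n: n = V/(J*·D) = 40.66/(0.5378 × 2.235) = 33.827433 rev/s
rpm = 60·n = 2029.646010

rpm = 2029.65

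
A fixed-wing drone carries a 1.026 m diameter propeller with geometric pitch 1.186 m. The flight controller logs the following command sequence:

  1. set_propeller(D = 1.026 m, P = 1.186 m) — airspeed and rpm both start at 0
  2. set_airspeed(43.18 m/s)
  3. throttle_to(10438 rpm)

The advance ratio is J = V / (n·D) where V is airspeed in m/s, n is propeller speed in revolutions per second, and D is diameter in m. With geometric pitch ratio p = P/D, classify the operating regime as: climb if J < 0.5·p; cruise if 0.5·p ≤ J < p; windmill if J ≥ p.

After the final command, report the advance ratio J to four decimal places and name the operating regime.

J = 0.2419, regime = climb

set_propeller: D = 1.026 m, P = 1.186 m (p = P/D = 1.155945); state ← (V=0, rpm=0)
set_airspeed(43.18): V ← 43.18 m/s
throttle_to(10438): rpm ← 10438
final state: V = 43.18 m/s, rpm = 10438 → n = rpm/60 = 173.966667 rev/s
J = V / (n·D) = 43.18 / (173.966667 × 1.026) = 0.241919
regime bands: climb J<0.5780 | cruise [0.5780, 1.1559) | windmill J≥1.1559
J = 0.2419 → climb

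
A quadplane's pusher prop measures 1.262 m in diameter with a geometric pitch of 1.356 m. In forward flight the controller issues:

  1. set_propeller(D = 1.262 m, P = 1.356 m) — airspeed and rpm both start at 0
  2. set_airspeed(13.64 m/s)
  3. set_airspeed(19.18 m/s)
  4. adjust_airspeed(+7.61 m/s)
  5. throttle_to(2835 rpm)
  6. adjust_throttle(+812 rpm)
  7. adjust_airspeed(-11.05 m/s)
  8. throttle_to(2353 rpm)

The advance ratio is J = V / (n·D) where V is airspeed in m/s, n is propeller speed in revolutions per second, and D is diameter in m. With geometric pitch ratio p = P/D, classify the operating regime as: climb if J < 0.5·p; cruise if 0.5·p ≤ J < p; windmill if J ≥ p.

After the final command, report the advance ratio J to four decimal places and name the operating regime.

J = 0.3180, regime = climb

set_propeller: D = 1.262 m, P = 1.356 m (p = P/D = 1.074485); state ← (V=0, rpm=0)
set_airspeed(13.64): V ← 13.64 m/s
set_airspeed(19.18): V ← 19.18 m/s
adjust_airspeed(+7.61): V ← 19.18 +7.61 = 26.79 m/s
throttle_to(2835): rpm ← 2835
adjust_throttle(+812): rpm ← 2835 +812 = 3647
adjust_airspeed(-11.05): V ← 26.79 -11.05 = 15.74 m/s
throttle_to(2353): rpm ← 2353
final state: V = 15.74 m/s, rpm = 2353 → n = rpm/60 = 39.216667 rev/s
J = V / (n·D) = 15.74 / (39.216667 × 1.262) = 0.318035
regime bands: climb J<0.5372 | cruise [0.5372, 1.0745) | windmill J≥1.0745
J = 0.3180 → climb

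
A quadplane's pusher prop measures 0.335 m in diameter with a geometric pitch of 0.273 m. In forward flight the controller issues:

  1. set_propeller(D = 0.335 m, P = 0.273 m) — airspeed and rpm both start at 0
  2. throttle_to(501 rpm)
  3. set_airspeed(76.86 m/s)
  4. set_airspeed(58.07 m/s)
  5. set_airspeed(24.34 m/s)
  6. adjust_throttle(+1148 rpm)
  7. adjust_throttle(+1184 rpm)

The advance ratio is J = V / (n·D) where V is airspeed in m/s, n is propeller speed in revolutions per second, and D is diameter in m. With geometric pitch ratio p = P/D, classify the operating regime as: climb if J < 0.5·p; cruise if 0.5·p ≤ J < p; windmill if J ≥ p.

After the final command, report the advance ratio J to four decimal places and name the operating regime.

set_propeller: D = 0.335 m, P = 0.273 m (p = P/D = 0.814925); state ← (V=0, rpm=0)
throttle_to(501): rpm ← 501
set_airspeed(76.86): V ← 76.86 m/s
set_airspeed(58.07): V ← 58.07 m/s
set_airspeed(24.34): V ← 24.34 m/s
adjust_throttle(+1148): rpm ← 501 +1148 = 1649
adjust_throttle(+1184): rpm ← 1649 +1184 = 2833
final state: V = 24.34 m/s, rpm = 2833 → n = rpm/60 = 47.216667 rev/s
J = V / (n·D) = 24.34 / (47.216667 × 0.335) = 1.538794
regime bands: climb J<0.4075 | cruise [0.4075, 0.8149) | windmill J≥0.8149
J = 1.5388 → windmill

J = 1.5388, regime = windmill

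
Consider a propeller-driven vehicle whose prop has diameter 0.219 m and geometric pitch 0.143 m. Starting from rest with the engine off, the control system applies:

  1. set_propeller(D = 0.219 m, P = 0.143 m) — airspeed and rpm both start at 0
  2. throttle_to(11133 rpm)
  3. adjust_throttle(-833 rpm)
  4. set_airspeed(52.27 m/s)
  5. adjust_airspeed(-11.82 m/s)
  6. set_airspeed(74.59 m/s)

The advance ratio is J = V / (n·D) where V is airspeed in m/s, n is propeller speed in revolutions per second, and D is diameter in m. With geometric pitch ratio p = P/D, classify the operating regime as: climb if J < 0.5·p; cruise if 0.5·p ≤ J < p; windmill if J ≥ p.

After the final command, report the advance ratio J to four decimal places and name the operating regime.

J = 1.9840, regime = windmill

set_propeller: D = 0.219 m, P = 0.143 m (p = P/D = 0.652968); state ← (V=0, rpm=0)
throttle_to(11133): rpm ← 11133
adjust_throttle(-833): rpm ← 11133 -833 = 10300
set_airspeed(52.27): V ← 52.27 m/s
adjust_airspeed(-11.82): V ← 52.27 -11.82 = 40.45 m/s
set_airspeed(74.59): V ← 74.59 m/s
final state: V = 74.59 m/s, rpm = 10300 → n = rpm/60 = 171.666667 rev/s
J = V / (n·D) = 74.59 / (171.666667 × 0.219) = 1.984040
regime bands: climb J<0.3265 | cruise [0.3265, 0.6530) | windmill J≥0.6530
J = 1.9840 → windmill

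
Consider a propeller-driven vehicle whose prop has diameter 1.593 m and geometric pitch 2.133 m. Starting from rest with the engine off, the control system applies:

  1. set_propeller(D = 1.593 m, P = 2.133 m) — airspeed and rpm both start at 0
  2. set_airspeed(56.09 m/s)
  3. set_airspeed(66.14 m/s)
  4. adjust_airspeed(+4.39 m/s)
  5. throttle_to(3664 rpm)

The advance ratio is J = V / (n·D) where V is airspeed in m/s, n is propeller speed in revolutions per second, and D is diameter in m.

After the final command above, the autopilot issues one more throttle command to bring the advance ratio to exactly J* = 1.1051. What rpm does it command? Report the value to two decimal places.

rpm = 2403.85

set_propeller: D = 1.593 m, P = 2.133 m (p = P/D = 1.338983); state ← (V=0, rpm=0)
set_airspeed(56.09): V ← 56.09 m/s
set_airspeed(66.14): V ← 66.14 m/s
adjust_airspeed(+4.39): V ← 66.14 +4.39 = 70.53 m/s
throttle_to(3664): rpm ← 3664
final state: V = 70.53 m/s, rpm = 3664 → n = rpm/60 = 61.066667 rev/s
target J* = 1.1051; solve J* = V/(n·D) for n: n = V/(J*·D) = 70.53/(1.1051 × 1.593) = 40.064205 rev/s
rpm = 60·n = 2403.852299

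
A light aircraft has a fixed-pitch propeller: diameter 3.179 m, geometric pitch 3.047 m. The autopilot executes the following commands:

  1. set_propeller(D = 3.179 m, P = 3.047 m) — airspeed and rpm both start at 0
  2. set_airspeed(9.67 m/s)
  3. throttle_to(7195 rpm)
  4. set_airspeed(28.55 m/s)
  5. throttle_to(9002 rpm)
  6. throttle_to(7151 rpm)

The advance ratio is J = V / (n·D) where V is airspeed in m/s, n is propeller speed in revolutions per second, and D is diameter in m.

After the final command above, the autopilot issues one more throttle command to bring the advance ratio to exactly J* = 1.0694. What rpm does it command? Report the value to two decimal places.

set_propeller: D = 3.179 m, P = 3.047 m (p = P/D = 0.958478); state ← (V=0, rpm=0)
set_airspeed(9.67): V ← 9.67 m/s
throttle_to(7195): rpm ← 7195
set_airspeed(28.55): V ← 28.55 m/s
throttle_to(9002): rpm ← 9002
throttle_to(7151): rpm ← 7151
final state: V = 28.55 m/s, rpm = 7151 → n = rpm/60 = 119.183333 rev/s
target J* = 1.0694; solve J* = V/(n·D) for n: n = V/(J*·D) = 28.55/(1.0694 × 3.179) = 8.397991 rev/s
rpm = 60·n = 503.879460

rpm = 503.88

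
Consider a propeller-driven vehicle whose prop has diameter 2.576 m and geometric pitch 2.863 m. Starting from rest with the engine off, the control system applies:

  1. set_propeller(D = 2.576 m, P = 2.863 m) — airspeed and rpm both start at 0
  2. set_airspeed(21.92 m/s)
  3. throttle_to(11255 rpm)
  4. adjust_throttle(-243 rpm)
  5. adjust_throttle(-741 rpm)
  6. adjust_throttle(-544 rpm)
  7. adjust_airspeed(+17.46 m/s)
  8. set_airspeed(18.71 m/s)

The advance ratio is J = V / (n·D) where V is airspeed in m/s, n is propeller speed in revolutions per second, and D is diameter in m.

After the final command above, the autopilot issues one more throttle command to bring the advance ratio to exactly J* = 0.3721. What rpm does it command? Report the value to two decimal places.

rpm = 1171.17

set_propeller: D = 2.576 m, P = 2.863 m (p = P/D = 1.111413); state ← (V=0, rpm=0)
set_airspeed(21.92): V ← 21.92 m/s
throttle_to(11255): rpm ← 11255
adjust_throttle(-243): rpm ← 11255 -243 = 11012
adjust_throttle(-741): rpm ← 11012 -741 = 10271
adjust_throttle(-544): rpm ← 10271 -544 = 9727
adjust_airspeed(+17.46): V ← 21.92 +17.46 = 39.38 m/s
set_airspeed(18.71): V ← 18.71 m/s
final state: V = 18.71 m/s, rpm = 9727 → n = rpm/60 = 162.116667 rev/s
target J* = 0.3721; solve J* = V/(n·D) for n: n = V/(J*·D) = 18.71/(0.3721 × 2.576) = 19.519481 rev/s
rpm = 60·n = 1171.168840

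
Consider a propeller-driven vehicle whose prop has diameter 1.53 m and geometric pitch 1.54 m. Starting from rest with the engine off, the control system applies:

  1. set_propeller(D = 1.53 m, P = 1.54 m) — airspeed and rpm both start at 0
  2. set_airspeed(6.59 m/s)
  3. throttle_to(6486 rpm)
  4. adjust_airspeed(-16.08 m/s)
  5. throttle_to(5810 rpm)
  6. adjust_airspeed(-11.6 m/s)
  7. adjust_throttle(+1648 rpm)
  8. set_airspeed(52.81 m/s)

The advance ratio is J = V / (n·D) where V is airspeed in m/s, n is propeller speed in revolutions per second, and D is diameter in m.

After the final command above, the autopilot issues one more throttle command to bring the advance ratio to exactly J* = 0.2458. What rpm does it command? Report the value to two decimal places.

rpm = 8425.47

set_propeller: D = 1.53 m, P = 1.54 m (p = P/D = 1.006536); state ← (V=0, rpm=0)
set_airspeed(6.59): V ← 6.59 m/s
throttle_to(6486): rpm ← 6486
adjust_airspeed(-16.08): V ← 6.59 -16.08 = -9.49 m/s
throttle_to(5810): rpm ← 5810
adjust_airspeed(-11.6): V ← -9.49 -11.6 = -21.09 m/s
adjust_throttle(+1648): rpm ← 5810 +1648 = 7458
set_airspeed(52.81): V ← 52.81 m/s
final state: V = 52.81 m/s, rpm = 7458 → n = rpm/60 = 124.300000 rev/s
target J* = 0.2458; solve J* = V/(n·D) for n: n = V/(J*·D) = 52.81/(0.2458 × 1.53) = 140.424491 rev/s
rpm = 60·n = 8425.469455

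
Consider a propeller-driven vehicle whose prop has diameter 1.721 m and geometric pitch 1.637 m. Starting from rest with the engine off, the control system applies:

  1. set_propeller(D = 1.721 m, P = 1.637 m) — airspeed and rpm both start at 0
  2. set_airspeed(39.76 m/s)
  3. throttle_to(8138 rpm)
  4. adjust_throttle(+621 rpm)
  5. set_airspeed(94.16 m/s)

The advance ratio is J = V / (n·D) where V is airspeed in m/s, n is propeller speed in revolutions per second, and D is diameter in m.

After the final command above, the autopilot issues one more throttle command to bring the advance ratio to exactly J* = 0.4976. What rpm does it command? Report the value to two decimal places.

rpm = 6597.15

set_propeller: D = 1.721 m, P = 1.637 m (p = P/D = 0.951191); state ← (V=0, rpm=0)
set_airspeed(39.76): V ← 39.76 m/s
throttle_to(8138): rpm ← 8138
adjust_throttle(+621): rpm ← 8138 +621 = 8759
set_airspeed(94.16): V ← 94.16 m/s
final state: V = 94.16 m/s, rpm = 8759 → n = rpm/60 = 145.983333 rev/s
target J* = 0.4976; solve J* = V/(n·D) for n: n = V/(J*·D) = 94.16/(0.4976 × 1.721) = 109.952525 rev/s
rpm = 60·n = 6597.151510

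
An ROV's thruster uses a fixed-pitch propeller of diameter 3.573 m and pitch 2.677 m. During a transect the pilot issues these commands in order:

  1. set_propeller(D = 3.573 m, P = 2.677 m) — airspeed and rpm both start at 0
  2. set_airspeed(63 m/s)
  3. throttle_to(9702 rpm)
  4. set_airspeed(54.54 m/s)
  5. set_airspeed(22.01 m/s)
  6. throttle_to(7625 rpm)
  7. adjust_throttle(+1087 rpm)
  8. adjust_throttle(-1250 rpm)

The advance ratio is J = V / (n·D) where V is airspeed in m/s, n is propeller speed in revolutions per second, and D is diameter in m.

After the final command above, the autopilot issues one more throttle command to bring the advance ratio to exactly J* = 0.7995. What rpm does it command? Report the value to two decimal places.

rpm = 462.30

set_propeller: D = 3.573 m, P = 2.677 m (p = P/D = 0.749230); state ← (V=0, rpm=0)
set_airspeed(63): V ← 63 m/s
throttle_to(9702): rpm ← 9702
set_airspeed(54.54): V ← 54.54 m/s
set_airspeed(22.01): V ← 22.01 m/s
throttle_to(7625): rpm ← 7625
adjust_throttle(+1087): rpm ← 7625 +1087 = 8712
adjust_throttle(-1250): rpm ← 8712 -1250 = 7462
final state: V = 22.01 m/s, rpm = 7462 → n = rpm/60 = 124.366667 rev/s
target J* = 0.7995; solve J* = V/(n·D) for n: n = V/(J*·D) = 22.01/(0.7995 × 3.573) = 7.704928 rev/s
rpm = 60·n = 462.295652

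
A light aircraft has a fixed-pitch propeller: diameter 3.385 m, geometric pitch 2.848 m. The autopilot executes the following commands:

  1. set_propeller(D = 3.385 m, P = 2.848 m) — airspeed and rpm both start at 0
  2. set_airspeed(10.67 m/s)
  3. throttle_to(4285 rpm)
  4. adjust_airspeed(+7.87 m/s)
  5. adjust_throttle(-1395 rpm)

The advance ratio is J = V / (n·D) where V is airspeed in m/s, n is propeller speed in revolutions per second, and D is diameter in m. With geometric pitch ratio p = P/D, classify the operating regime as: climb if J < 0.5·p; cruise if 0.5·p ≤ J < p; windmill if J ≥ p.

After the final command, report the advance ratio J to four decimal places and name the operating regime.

J = 0.1137, regime = climb

set_propeller: D = 3.385 m, P = 2.848 m (p = P/D = 0.841359); state ← (V=0, rpm=0)
set_airspeed(10.67): V ← 10.67 m/s
throttle_to(4285): rpm ← 4285
adjust_airspeed(+7.87): V ← 10.67 +7.87 = 18.54 m/s
adjust_throttle(-1395): rpm ← 4285 -1395 = 2890
final state: V = 18.54 m/s, rpm = 2890 → n = rpm/60 = 48.166667 rev/s
J = V / (n·D) = 18.54 / (48.166667 × 3.385) = 0.113712
regime bands: climb J<0.4207 | cruise [0.4207, 0.8414) | windmill J≥0.8414
J = 0.1137 → climb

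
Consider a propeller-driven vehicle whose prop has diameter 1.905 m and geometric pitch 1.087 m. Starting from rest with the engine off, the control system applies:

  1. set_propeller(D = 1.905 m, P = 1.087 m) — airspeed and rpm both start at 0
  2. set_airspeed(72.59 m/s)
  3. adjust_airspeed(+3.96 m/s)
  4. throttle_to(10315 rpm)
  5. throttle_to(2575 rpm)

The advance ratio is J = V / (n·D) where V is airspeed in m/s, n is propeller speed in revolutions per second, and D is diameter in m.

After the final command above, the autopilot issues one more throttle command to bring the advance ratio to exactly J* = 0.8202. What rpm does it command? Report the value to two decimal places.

set_propeller: D = 1.905 m, P = 1.087 m (p = P/D = 0.570604); state ← (V=0, rpm=0)
set_airspeed(72.59): V ← 72.59 m/s
adjust_airspeed(+3.96): V ← 72.59 +3.96 = 76.55 m/s
throttle_to(10315): rpm ← 10315
throttle_to(2575): rpm ← 2575
final state: V = 76.55 m/s, rpm = 2575 → n = rpm/60 = 42.916667 rev/s
target J* = 0.8202; solve J* = V/(n·D) for n: n = V/(J*·D) = 76.55/(0.8202 × 1.905) = 48.992596 rev/s
rpm = 60·n = 2939.555745

rpm = 2939.56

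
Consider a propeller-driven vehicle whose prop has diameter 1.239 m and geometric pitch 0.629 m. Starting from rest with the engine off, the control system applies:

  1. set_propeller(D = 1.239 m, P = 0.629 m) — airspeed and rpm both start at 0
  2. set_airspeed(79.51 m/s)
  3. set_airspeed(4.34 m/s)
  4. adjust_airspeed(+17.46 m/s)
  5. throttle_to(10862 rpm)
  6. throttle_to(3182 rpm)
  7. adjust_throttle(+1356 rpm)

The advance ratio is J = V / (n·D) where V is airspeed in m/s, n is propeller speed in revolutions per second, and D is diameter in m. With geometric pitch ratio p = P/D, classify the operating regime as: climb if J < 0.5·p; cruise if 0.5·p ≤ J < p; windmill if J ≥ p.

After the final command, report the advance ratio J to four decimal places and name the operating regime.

set_propeller: D = 1.239 m, P = 0.629 m (p = P/D = 0.507667); state ← (V=0, rpm=0)
set_airspeed(79.51): V ← 79.51 m/s
set_airspeed(4.34): V ← 4.34 m/s
adjust_airspeed(+17.46): V ← 4.34 +17.46 = 21.8 m/s
throttle_to(10862): rpm ← 10862
throttle_to(3182): rpm ← 3182
adjust_throttle(+1356): rpm ← 3182 +1356 = 4538
final state: V = 21.8 m/s, rpm = 4538 → n = rpm/60 = 75.633333 rev/s
J = V / (n·D) = 21.8 / (75.633333 × 1.239) = 0.232633
regime bands: climb J<0.2538 | cruise [0.2538, 0.5077) | windmill J≥0.5077
J = 0.2326 → climb

J = 0.2326, regime = climb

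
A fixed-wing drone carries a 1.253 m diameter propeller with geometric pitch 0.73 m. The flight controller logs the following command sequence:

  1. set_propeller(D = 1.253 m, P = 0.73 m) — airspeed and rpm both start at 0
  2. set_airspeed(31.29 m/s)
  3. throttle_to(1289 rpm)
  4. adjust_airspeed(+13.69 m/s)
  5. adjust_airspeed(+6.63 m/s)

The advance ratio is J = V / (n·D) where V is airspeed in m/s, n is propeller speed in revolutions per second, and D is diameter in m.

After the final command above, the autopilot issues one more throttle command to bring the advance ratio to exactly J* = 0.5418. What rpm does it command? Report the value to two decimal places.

rpm = 4561.37

set_propeller: D = 1.253 m, P = 0.73 m (p = P/D = 0.582602); state ← (V=0, rpm=0)
set_airspeed(31.29): V ← 31.29 m/s
throttle_to(1289): rpm ← 1289
adjust_airspeed(+13.69): V ← 31.29 +13.69 = 44.98 m/s
adjust_airspeed(+6.63): V ← 44.98 +6.63 = 51.61 m/s
final state: V = 51.61 m/s, rpm = 1289 → n = rpm/60 = 21.483333 rev/s
target J* = 0.5418; solve J* = V/(n·D) for n: n = V/(J*·D) = 51.61/(0.5418 × 1.253) = 76.022787 rev/s
rpm = 60·n = 4561.367226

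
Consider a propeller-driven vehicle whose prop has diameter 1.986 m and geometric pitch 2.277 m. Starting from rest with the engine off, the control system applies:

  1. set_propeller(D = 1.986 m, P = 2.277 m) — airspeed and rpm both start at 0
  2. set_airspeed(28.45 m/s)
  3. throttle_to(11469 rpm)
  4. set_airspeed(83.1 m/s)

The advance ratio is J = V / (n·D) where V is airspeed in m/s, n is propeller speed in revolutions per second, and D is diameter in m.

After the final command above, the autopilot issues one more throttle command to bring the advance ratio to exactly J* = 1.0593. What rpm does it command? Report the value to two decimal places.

set_propeller: D = 1.986 m, P = 2.277 m (p = P/D = 1.146526); state ← (V=0, rpm=0)
set_airspeed(28.45): V ← 28.45 m/s
throttle_to(11469): rpm ← 11469
set_airspeed(83.1): V ← 83.1 m/s
final state: V = 83.1 m/s, rpm = 11469 → n = rpm/60 = 191.150000 rev/s
target J* = 1.0593; solve J* = V/(n·D) for n: n = V/(J*·D) = 83.1/(1.0593 × 1.986) = 39.500519 rev/s
rpm = 60·n = 2370.031170

rpm = 2370.03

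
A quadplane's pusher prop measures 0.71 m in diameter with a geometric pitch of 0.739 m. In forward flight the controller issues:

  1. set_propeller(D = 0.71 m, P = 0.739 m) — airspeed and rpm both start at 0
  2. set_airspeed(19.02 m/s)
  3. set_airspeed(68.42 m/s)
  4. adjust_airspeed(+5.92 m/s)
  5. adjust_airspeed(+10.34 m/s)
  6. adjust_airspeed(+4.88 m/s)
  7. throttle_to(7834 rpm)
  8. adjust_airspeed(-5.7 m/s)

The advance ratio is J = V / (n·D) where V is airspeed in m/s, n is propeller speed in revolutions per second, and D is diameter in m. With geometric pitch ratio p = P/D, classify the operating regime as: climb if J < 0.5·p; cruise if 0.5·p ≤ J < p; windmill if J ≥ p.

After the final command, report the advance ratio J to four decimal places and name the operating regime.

J = 0.9046, regime = cruise

set_propeller: D = 0.71 m, P = 0.739 m (p = P/D = 1.040845); state ← (V=0, rpm=0)
set_airspeed(19.02): V ← 19.02 m/s
set_airspeed(68.42): V ← 68.42 m/s
adjust_airspeed(+5.92): V ← 68.42 +5.92 = 74.34 m/s
adjust_airspeed(+10.34): V ← 74.34 +10.34 = 84.68 m/s
adjust_airspeed(+4.88): V ← 84.68 +4.88 = 89.56 m/s
throttle_to(7834): rpm ← 7834
adjust_airspeed(-5.7): V ← 89.56 -5.7 = 83.86 m/s
final state: V = 83.86 m/s, rpm = 7834 → n = rpm/60 = 130.566667 rev/s
J = V / (n·D) = 83.86 / (130.566667 × 0.71) = 0.904616
regime bands: climb J<0.5204 | cruise [0.5204, 1.0408) | windmill J≥1.0408
J = 0.9046 → cruise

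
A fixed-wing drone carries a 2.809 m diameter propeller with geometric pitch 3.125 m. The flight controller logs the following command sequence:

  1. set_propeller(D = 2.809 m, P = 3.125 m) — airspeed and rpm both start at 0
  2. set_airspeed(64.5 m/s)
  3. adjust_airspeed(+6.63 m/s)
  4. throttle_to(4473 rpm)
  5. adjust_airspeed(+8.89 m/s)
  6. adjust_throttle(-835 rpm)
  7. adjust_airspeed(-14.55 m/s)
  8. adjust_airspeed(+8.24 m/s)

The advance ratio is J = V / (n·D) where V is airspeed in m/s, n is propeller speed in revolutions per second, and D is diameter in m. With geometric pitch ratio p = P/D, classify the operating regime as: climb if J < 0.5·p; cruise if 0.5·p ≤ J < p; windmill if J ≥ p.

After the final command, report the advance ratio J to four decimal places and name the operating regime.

J = 0.4328, regime = climb

set_propeller: D = 2.809 m, P = 3.125 m (p = P/D = 1.112496); state ← (V=0, rpm=0)
set_airspeed(64.5): V ← 64.5 m/s
adjust_airspeed(+6.63): V ← 64.5 +6.63 = 71.13 m/s
throttle_to(4473): rpm ← 4473
adjust_airspeed(+8.89): V ← 71.13 +8.89 = 80.02 m/s
adjust_throttle(-835): rpm ← 4473 -835 = 3638
adjust_airspeed(-14.55): V ← 80.02 -14.55 = 65.47 m/s
adjust_airspeed(+8.24): V ← 65.47 +8.24 = 73.71 m/s
final state: V = 73.71 m/s, rpm = 3638 → n = rpm/60 = 60.633333 rev/s
J = V / (n·D) = 73.71 / (60.633333 × 2.809) = 0.432776
regime bands: climb J<0.5562 | cruise [0.5562, 1.1125) | windmill J≥1.1125
J = 0.4328 → climb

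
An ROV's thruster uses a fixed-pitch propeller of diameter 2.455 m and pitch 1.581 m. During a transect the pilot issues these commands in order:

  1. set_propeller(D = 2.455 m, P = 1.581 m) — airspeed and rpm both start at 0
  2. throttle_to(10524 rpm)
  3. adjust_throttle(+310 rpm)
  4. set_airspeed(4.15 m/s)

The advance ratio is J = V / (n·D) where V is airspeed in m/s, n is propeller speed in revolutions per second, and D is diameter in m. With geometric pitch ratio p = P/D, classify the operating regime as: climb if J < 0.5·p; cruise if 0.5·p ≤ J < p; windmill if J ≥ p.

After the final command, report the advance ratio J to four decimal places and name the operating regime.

set_propeller: D = 2.455 m, P = 1.581 m (p = P/D = 0.643992); state ← (V=0, rpm=0)
throttle_to(10524): rpm ← 10524
adjust_throttle(+310): rpm ← 10524 +310 = 10834
set_airspeed(4.15): V ← 4.15 m/s
final state: V = 4.15 m/s, rpm = 10834 → n = rpm/60 = 180.566667 rev/s
J = V / (n·D) = 4.15 / (180.566667 × 2.455) = 0.009362
regime bands: climb J<0.3220 | cruise [0.3220, 0.6440) | windmill J≥0.6440
J = 0.0094 → climb

J = 0.0094, regime = climb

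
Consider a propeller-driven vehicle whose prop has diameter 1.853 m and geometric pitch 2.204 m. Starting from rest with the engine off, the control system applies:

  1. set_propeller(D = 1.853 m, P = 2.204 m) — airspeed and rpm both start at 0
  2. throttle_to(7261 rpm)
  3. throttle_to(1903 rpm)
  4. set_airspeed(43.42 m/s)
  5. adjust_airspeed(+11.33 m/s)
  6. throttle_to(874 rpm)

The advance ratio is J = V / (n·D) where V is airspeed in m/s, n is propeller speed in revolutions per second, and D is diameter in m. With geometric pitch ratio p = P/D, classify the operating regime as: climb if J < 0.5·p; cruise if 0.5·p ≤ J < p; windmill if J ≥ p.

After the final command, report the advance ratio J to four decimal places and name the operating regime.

J = 2.0284, regime = windmill

set_propeller: D = 1.853 m, P = 2.204 m (p = P/D = 1.189423); state ← (V=0, rpm=0)
throttle_to(7261): rpm ← 7261
throttle_to(1903): rpm ← 1903
set_airspeed(43.42): V ← 43.42 m/s
adjust_airspeed(+11.33): V ← 43.42 +11.33 = 54.75 m/s
throttle_to(874): rpm ← 874
final state: V = 54.75 m/s, rpm = 874 → n = rpm/60 = 14.566667 rev/s
J = V / (n·D) = 54.75 / (14.566667 × 1.853) = 2.028376
regime bands: climb J<0.5947 | cruise [0.5947, 1.1894) | windmill J≥1.1894
J = 2.0284 → windmill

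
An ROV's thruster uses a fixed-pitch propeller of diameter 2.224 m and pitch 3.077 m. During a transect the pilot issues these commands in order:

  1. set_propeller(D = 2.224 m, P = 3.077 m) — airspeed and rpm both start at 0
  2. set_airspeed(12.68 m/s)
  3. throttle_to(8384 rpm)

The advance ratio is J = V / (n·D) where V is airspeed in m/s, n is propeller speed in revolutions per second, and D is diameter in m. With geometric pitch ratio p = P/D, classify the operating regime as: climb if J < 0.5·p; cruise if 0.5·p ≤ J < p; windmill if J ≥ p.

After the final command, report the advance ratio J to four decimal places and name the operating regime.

set_propeller: D = 2.224 m, P = 3.077 m (p = P/D = 1.383543); state ← (V=0, rpm=0)
set_airspeed(12.68): V ← 12.68 m/s
throttle_to(8384): rpm ← 8384
final state: V = 12.68 m/s, rpm = 8384 → n = rpm/60 = 139.733333 rev/s
J = V / (n·D) = 12.68 / (139.733333 × 2.224) = 0.040802
regime bands: climb J<0.6918 | cruise [0.6918, 1.3835) | windmill J≥1.3835
J = 0.0408 → climb

J = 0.0408, regime = climb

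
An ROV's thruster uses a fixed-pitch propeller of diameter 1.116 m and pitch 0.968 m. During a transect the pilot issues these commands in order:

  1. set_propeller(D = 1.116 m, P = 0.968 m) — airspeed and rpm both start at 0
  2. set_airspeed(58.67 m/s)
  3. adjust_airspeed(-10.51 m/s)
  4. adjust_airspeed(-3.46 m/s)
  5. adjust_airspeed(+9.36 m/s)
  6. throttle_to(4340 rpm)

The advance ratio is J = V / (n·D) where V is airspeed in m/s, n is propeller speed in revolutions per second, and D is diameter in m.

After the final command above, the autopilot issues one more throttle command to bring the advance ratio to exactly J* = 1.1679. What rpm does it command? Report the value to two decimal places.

set_propeller: D = 1.116 m, P = 0.968 m (p = P/D = 0.867384); state ← (V=0, rpm=0)
set_airspeed(58.67): V ← 58.67 m/s
adjust_airspeed(-10.51): V ← 58.67 -10.51 = 48.16 m/s
adjust_airspeed(-3.46): V ← 48.16 -3.46 = 44.7 m/s
adjust_airspeed(+9.36): V ← 44.7 +9.36 = 54.06 m/s
throttle_to(4340): rpm ← 4340
final state: V = 54.06 m/s, rpm = 4340 → n = rpm/60 = 72.333333 rev/s
target J* = 1.1679; solve J* = V/(n·D) for n: n = V/(J*·D) = 54.06/(1.1679 × 1.116) = 41.476890 rev/s
rpm = 60·n = 2488.613420

rpm = 2488.61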